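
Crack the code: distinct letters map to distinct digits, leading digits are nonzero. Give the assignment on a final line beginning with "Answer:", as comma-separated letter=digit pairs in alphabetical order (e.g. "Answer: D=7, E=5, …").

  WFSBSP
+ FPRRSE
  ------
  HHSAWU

Step 1. [col 1: P + E ≡ U (mod 10)] column 1 (P + E ≡ U (mod 10), carry-in 0) doesn't pin U yet; pick U=0 and continue. So U=0.
Step 2. [col 1: P + E ≡ U (mod 10)] several values work for P in column 1 (P + E ≡ U (mod 10), carry-in 0); try P=2 ⇒ P=2.
Step 3. [col 1: P + E ≡ U (mod 10)] column 1 reads P+E+carry(0)=U with P=2, U=0; with digits 0,2 already taken and all letters distinct, the only value for E is 8. So E=8.
Step 4. [col 2: S + S ≡ W (mod 10)] column 2 (S + S ≡ W (mod 10), carry-in 1) doesn't pin S yet; pick S=1 and continue, so S=1.
Step 5. [col 2: S + S ≡ W (mod 10)] in column 2 we have S+S≡W with carry-in 1; given S=1 and digits 0,1,2,8 already taken and all letters distinct, that pins W to 3, so W=3.
Step 6. [col 3: B + R ≡ A (mod 10)] R=9 is one option consistent with column 3 (B + R ≡ A (mod 10), carry-in 0) — take it, so R=9.
Step 7. [col 3: B + R ≡ A (mod 10)] no forcing yet in column 3 (carry-in 0); B=6 is free and consistent — try it ⇒ B=6.
Step 8. [col 3: B + R ≡ A (mod 10)] column 3: given B=6, R=9, carry-in 0, and digits 0,1,2,3,6,8,9 already taken and all letters distinct, B+R≡A (mod 10) forces A=5. So A=5.
Step 9. [col 5: F + P ≡ H (mod 10)] in column 5 we have F+P≡H with carry-in 1; given P=2 and digits 0,1,2,3,5,6,8,9 already taken and all letters distinct, that pins H to 7. So H=7.
Step 10. [col 5: F + P ≡ H (mod 10)] in column 5 we have F+P≡H with carry-in 1; given P=2, H=7 and digits 0,1,2,3,5,6,7,8,9 already taken and all letters distinct, that pins F to 4, so F=4.

Answer: A=5, B=6, E=8, F=4, H=7, P=2, R=9, S=1, U=0, W=3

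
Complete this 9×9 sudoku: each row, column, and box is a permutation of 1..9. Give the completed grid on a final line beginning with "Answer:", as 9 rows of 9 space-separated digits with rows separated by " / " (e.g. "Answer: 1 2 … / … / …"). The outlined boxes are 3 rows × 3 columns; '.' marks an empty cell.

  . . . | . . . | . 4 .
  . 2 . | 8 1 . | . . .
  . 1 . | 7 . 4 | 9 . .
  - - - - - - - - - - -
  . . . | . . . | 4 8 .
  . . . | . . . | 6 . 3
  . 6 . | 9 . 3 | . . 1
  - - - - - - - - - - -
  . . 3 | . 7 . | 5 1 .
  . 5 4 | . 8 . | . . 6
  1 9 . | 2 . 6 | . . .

Step 1. [r1c5∈{2,3,5,6,9}] 9 has one home in col 5: r1c5, so r1c5=9.
Step 2. [r2c6∈{5}] nothing but 5 survives at r2c6 ⇒ r2c6=5.
Step 3. [r2c9∈{7}] r2c9 is down to just 7. So r2c9=7.
Step 4. [r2c7∈{3}] r2c7 is down to just 3. So r2c7=3.
Step 5. [r5c2∈{4,7,8}] in col 2, 4 fits only at r5c2. So r5c2=4.
Step 6. [r7c1∈{2,6,8}] r7c1 is the only open cell in row 7 admitting 6. So r7c1=6.
Step 7. [r7c9∈{2,4,8,9}] row 7 places 2 nowhere but r7c9 ⇒ r7c9=2.
Step 8. [r5c6∈{1,2,7,8}] across col 6, 8 lands solely at r5c6 ⇒ r5c6=8.
Step 9. [r4c6∈{1,2,7}] col 6 places 7 nowhere but r4c6 ⇒ r4c6=7.
Step 10. [r9c5∈{3,4,5}] in row 9, 5 fits only at r9c5. So r9c5=5.
Step 11. [r5c5∈{2}] only 2 remains possible at r5c5, so r5c5=2.
Step 12. [r8c7∈{7}] nothing but 7 survives at r8c7. So r8c7=7.
Step 13. [r9c3∈{7,8}] in row 9, 7 fits only at r9c3, so r9c3=7.
Step 14. [r6c7∈{2}] nothing but 2 survives at r6c7. So r6c7=2.
Step 15. [r4c3∈{1,2,5,9}] across col 3, 2 lands solely at r4c3 ⇒ r4c3=2.
Step 16. [r4c4∈{1,5,6}] 1 has one home in row 4: r4c4 ⇒ r4c4=1.
Step 17. [r5c4∈{5}] only 5 remains possible at r5c4, so r5c4=5.
Step 18. [r4c9∈{5,9}] in col 9, 9 fits only at r4c9 ⇒ r4c9=9.
Step 19. [r4c1∈{3,5}] across row 4, 5 lands solely at r4c1. So r4c1=5.
Step 20. [r3c5∈{3,6}] 3 has one home in col 5: r3c5 ⇒ r3c5=3.
Step 21. [r3c1∈{8}] r3c1's peers cover all but 8. So r3c1=8.
Step 22. [r6c1∈{7}] r6c1 is down to just 7 ⇒ r6c1=7.
Step 23. [r3c9∈{5}] nothing but 5 survives at r3c9 ⇒ r3c9=5.
Step 24. [r3c3∈{6}] r3c3 has the single candidate 6, so r3c3=6.
Step 25. [r5c1∈{9}] r5c1's peers cover all but 9. So r5c1=9.
Step 26. [r8c8∈{3,9}] r8c8 is the only open cell in col 8 admitting 9. So r8c8=9.
Step 27. [r9c7∈{8}] r9c7's peers cover all but 8. So r9c7=8.
Step 28. [r4c2∈{3}] nothing but 3 survives at r4c2 ⇒ r4c2=3.
Step 29. [r3c8∈{2}] nothing but 2 survives at r3c8. So r3c8=2.
Step 30. [r6c5∈{4}] r6c5 is down to just 4 ⇒ r6c5=4.
Step 31. [r8c1∈{2}] r8c1 is down to just 2 ⇒ r8c1=2.
Step 32. [r1c7∈{1}] r1c7's peers cover all but 1 ⇒ r1c7=1.
Step 33. [r1c2∈{7}] r1c2 has the single candidate 7. So r1c2=7.
Step 34. [r9c9∈{4}] nothing but 4 survives at r9c9. So r9c9=4.
Step 35. [r5c3∈{1}] r5c3's peers cover all but 1 ⇒ r5c3=1.
Step 36. [r2c3∈{9}] r2c3 is down to just 9. So r2c3=9.
Step 37. [r7c4∈{4}] r7c4 has the single candidate 4. So r7c4=4.
Step 38. [r9c8∈{3}] r9c8 has the single candidate 3. So r9c8=3.
Step 39. [r7c6∈{9}] nothing but 9 survives at r7c6. So r7c6=9.
Step 40. [r1c1∈{3}] r1c1 has the single candidate 3 ⇒ r1c1=3.
Step 41. [r4c5∈{6}] r4c5 has the single candidate 6. So r4c5=6.
Step 42. [r6c3∈{8}] r6c3 is down to just 8 ⇒ r6c3=8.
Step 43. [r6c8∈{5}] r6c8's peers cover all but 5, so r6c8=5.
Step 44. [r1c4∈{6}] r1c4 is down to just 6 ⇒ r1c4=6.
Step 45. [r5c8∈{7}] nothing but 7 survives at r5c8, so r5c8=7.
Step 46. [r2c1∈{4}] only 4 remains possible at r2c1 ⇒ r2c1=4.
Step 47. [r7c2∈{8}] r7c2 has the single candidate 8. So r7c2=8.
Step 48. [r1c3∈{5}] r1c3 has the single candidate 5 ⇒ r1c3=5.
Step 49. [r8c6∈{1}] r8c6's peers cover all but 1 ⇒ r8c6=1.
Step 50. [r1c6∈{2}] r1c6's peers cover all but 2 ⇒ r1c6=2.
Step 51. [r2c8∈{6}] r2c8 is down to just 6. So r2c8=6.
Step 52. [r8c4∈{3}] only 3 remains possible at r8c4 ⇒ r8c4=3.
Step 53. [r1c9∈{8}] nothing but 8 survives at r1c9 ⇒ r1c9=8.

Answer: 3 7 5 6 9 2 1 4 8 / 4 2 9 8 1 5 3 6 7 / 8 1 6 7 3 4 9 2 5 / 5 3 2 1 6 7 4 8 9 / 9 4 1 5 2 8 6 7 3 / 7 6 8 9 4 3 2 5 1 / 6 8 3 4 7 9 5 1 2 / 2 5 4 3 8 1 7 9 6 / 1 9 7 2 5 6 8 3 4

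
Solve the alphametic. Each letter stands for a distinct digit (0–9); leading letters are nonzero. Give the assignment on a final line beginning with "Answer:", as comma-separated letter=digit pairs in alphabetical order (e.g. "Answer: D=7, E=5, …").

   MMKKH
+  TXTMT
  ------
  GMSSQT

Step 1. [G] the sum has 6 digits but both addends have 5; that extra leading digit G is the final carry, namely 1 ⇒ G=1.
Step 2. [col 1: H + T ≡ T (mod 10)] column 1 reads H+T+carry(0)=T with nothing yet; with digits 1 already taken and all letters distinct, the only value for H is 0 ⇒ H=0.
Step 3. [col 1: H + T ≡ T (mod 10)] T=9 is one option consistent with column 1 (H + T ≡ T (mod 10), carry-in 0) — take it. So T=9.
Step 4. [col 2: K + M ≡ Q (mod 10)] K=3 is one option consistent with column 2 (K + M ≡ Q (mod 10), carry-in 0) — take it ⇒ K=3.
Step 5. [col 2: K + M ≡ Q (mod 10)] M=5 is one option consistent with column 2 (K + M ≡ Q (mod 10), carry-in 0) — take it, so M=5.
Step 6. [col 2: K + M ≡ Q (mod 10)] column 2: given K=3, M=5, carry-in 0, and digits 0,1,3,5,9 already taken and all letters distinct, K+M≡Q (mod 10) forces Q=8 ⇒ Q=8.
Step 7. [col 3: K + T ≡ S (mod 10)] from column 3 (K=3, T=9, carry-in 0, digits 0,1,3,5,8,9 already taken and all letters distinct): S must equal 2, so S=2.
Step 8. [col 4: M + X ≡ S (mod 10)] column 4: given M=5, S=2, carry-in 1, and digits 0,1,2,3,5,8,9 already taken and all letters distinct, M+X≡S (mod 10) forces X=6. So X=6.

Answer: G=1, H=0, K=3, M=5, Q=8, S=2, T=9, X=6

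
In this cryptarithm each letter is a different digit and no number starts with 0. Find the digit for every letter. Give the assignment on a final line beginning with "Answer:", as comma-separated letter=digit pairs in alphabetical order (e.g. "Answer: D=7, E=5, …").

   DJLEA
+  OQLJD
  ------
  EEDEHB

Step 1. [col 1: A + D ≡ B (mod 10)] several values work for B in column 1 (A + D ≡ B (mod 10), carry-in 0); try B=2. So B=2.
Step 2. [col 1: A + D ≡ B (mod 10)] column 1 (A + D ≡ B (mod 10), carry-in 0) doesn't pin D yet; pick D=3 and continue. So D=3.
Step 3. [E] the sum has 6 digits but both addends have 5; that extra leading digit E is the final carry, namely 1, so E=1.
Step 4. [col 1: A + D ≡ B (mod 10)] in column 1 we have A+D≡B with carry-in 0; given D=3, B=2 and digits 1,2,3 already taken and all letters distinct, that pins A to 9 ⇒ A=9.
Step 5. [col 2: E + J ≡ H (mod 10)] column 2 (E + J ≡ H (mod 10), carry-in 1) doesn't pin J yet; pick J=8 and continue, so J=8.
Step 6. [col 2: E + J ≡ H (mod 10)] from column 2 (E=1, J=8, carry-in 1, digits 1,2,3,8,9 already taken and all letters distinct): H must equal 0, so H=0.
Step 7. [col 3: L + L ≡ E (mod 10)] column 3 reads L+L+carry(1)=E with E=1; with digits 0,1,2,3,8,9 already taken and all letters distinct, the only value for L is 5 ⇒ L=5.
Step 8. [col 4: J + Q ≡ D (mod 10)] column 4 reads J+Q+carry(1)=D with J=8, D=3; with digits 0,1,2,3,5,8,9 already taken and all letters distinct, the only value for Q is 4, so Q=4.
Step 9. [col 5: D + O ≡ E (mod 10)] in column 5 we have D+O≡E with carry-in 1; given D=3, E=1 and digits 0,1,2,3,4,5,8,9 already taken and all letters distinct, that pins O to 7, so O=7.

Answer: A=9, B=2, D=3, E=1, H=0, J=8, L=5, O=7, Q=4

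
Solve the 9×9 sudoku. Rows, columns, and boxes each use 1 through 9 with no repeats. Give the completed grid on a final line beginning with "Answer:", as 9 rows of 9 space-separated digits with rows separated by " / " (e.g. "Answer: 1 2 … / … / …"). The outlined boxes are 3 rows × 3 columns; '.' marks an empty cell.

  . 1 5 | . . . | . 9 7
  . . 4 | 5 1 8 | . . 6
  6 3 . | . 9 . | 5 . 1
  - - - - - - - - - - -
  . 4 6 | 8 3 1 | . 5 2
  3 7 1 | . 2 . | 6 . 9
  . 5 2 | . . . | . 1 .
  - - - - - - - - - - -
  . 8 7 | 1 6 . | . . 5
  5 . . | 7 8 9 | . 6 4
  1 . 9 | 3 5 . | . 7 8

Step 1. [r9c7∈{2}] r9c7 has the single candidate 2. So r9c7=2.
Step 2. [r5c4∈{4}] r5c4 is down to just 4, so r5c4=4.
Step 3. [r2c7∈{3}] r2c7 is down to just 3 ⇒ r2c7=3.
Step 4. [r3c4∈{2}] r3c4's peers cover all but 2, so r3c4=2.
Step 5. [r1c1∈{2,8}] r1c1 is the only open cell in row 1 admitting 2, so r1c1=2.
Step 6. [r1c7∈{4,8}] row 1 places 8 nowhere but r1c7. So r1c7=8.
Step 7. [r9c6∈{4}] r9c6's peers cover all but 4, so r9c6=4.
Step 8. [r6c5∈{7}] r6c5 has the single candidate 7 ⇒ r6c5=7.
Step 9. [r1c4∈{6}] r1c4 has the single candidate 6 ⇒ r1c4=6.
Step 10. [r4c1∈{9}] r4c1 has the single candidate 9. So r4c1=9.
Step 11. [r2c2∈{9}] r2c2 is down to just 9, so r2c2=9.
Step 12. [r2c1∈{7}] r2c1 has the single candidate 7, so r2c1=7.
Step 13. [r7c8∈{3}] r7c8 is down to just 3. So r7c8=3.
Step 14. [r7c6∈{2}] nothing but 2 survives at r7c6. So r7c6=2.
Step 15. [r6c4∈{9}] only 9 remains possible at r6c4 ⇒ r6c4=9.
Step 16. [r8c2∈{2}] nothing but 2 survives at r8c2. So r8c2=2.
Step 17. [r6c9∈{3}] r6c9's peers cover all but 3. So r6c9=3.
Step 18. [r6c1∈{8}] only 8 remains possible at r6c1, so r6c1=8.
Step 19. [r4c7∈{7}] nothing but 7 survives at r4c7, so r4c7=7.
Step 20. [r5c6∈{5}] nothing but 5 survives at r5c6. So r5c6=5.
Step 21. [r3c3∈{8}] nothing but 8 survives at r3c3. So r3c3=8.
Step 22. [r1c6∈{3}] r1c6's peers cover all but 3, so r1c6=3.
Step 23. [r7c7∈{9}] r7c7 is down to just 9, so r7c7=9.
Step 24. [r1c5∈{4}] nothing but 4 survives at r1c5, so r1c5=4.
Step 25. [r6c6∈{6}] r6c6's peers cover all but 6. So r6c6=6.
Step 26. [r5c8∈{8}] r5c8 is down to just 8 ⇒ r5c8=8.
Step 27. [r3c6∈{7}] only 7 remains possible at r3c6, so r3c6=7.
Step 28. [r8c7∈{1}] only 1 remains possible at r8c7 ⇒ r8c7=1.
Step 29. [r8c3∈{3}] r8c3 has the single candidate 3. So r8c3=3.
Step 30. [r6c7∈{4}] only 4 remains possible at r6c7. So r6c7=4.
Step 31. [r9c2∈{6}] r9c2 is down to just 6, so r9c2=6.
Step 32. [r7c1∈{4}] r7c1 has the single candidate 4, so r7c1=4.
Step 33. [r2c8∈{2}] r2c8's peers cover all but 2. So r2c8=2.
Step 34. [r3c8∈{4}] r3c8 has the single candidate 4, so r3c8=4.

Answer: 2 1 5 6 4 3 8 9 7 / 7 9 4 5 1 8 3 2 6 / 6 3 8 2 9 7 5 4 1 / 9 4 6 8 3 1 7 5 2 / 3 7 1 4 2 5 6 8 9 / 8 5 2 9 7 6 4 1 3 / 4 8 7 1 6 2 9 3 5 / 5 2 3 7 8 9 1 6 4 / 1 6 9 3 5 4 2 7 8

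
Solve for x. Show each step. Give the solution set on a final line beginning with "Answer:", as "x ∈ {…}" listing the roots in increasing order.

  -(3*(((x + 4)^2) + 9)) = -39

Step 1. [-(3*(((x + 4)^2) + 9)) = -39] LHS negated; negate both sides, so neg: 3*(((x + 4)^2) + 9) = 39.
Step 2. [3*(((x + 4)^2) + 9) = 39] 3 out front; divide by 3, so div: ((x + 4)^2) + 9 = 13.
Step 3. [((x + 4)^2) + 9 = 13] +9 is outermost — subtract 9 both sides, so sub: (x + 4)^2 = 4.
Step 4. [(x + 4)^2 = 4] 4 ≥ 0, LHS is (·)² — take ±√, so sqrt: x + 4 = 2 or -2.
Step 5. [x + 4 = 2 or -2] +4 is outermost — subtract 4 both sides ⇒ sub: x = -2 or -6.

Answer: x ∈ {-6, -2}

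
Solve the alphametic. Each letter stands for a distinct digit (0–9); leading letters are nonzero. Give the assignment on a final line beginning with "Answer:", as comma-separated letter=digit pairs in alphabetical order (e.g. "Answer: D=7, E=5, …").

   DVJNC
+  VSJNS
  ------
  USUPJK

Step 1. [col 1: C + S ≡ K (mod 10)] several values work for S in column 1 (C + S ≡ K (mod 10), carry-in 0); try S=4, so S=4.
Step 2. [col 1: C + S ≡ K (mod 10)] no forcing yet in column 1 (carry-in 0); K=3 is free and consistent — try it, so K=3.
Step 3. [col 1: C + S ≡ K (mod 10)] from column 1 (S=4, K=3, carry-in 0, digits 3,4 already taken and all letters distinct): C must equal 9 ⇒ C=9.
Step 4. [U] the sum has 6 digits but both addends have 5; that extra leading digit U is the final carry, namely 1, so U=1.
Step 5. [col 2: N + N ≡ J (mod 10)] N=2 is one option consistent with column 2 (N + N ≡ J (mod 10), carry-in 1) — take it, so N=2.
Step 6. [col 2: N + N ≡ J (mod 10)] from column 2 (N=2, carry-in 1, digits 1,2,3,4,9 already taken and all letters distinct): J must equal 5, so J=5.
Step 7. [col 3: J + J ≡ P (mod 10)] column 3: given J=5, carry-in 0, and digits 1,2,3,4,5,9 already taken and all letters distinct, J+J≡P (mod 10) forces P=0. So P=0.
Step 8. [col 4: V + S ≡ U (mod 10)] in column 4 we have V+S≡U with carry-in 1; given S=4, U=1 and digits 0,1,2,3,4,5,9 already taken and all letters distinct, that pins V to 6. So V=6.
Step 9. [col 5: D + V ≡ S (mod 10)] column 5: given V=6, S=4, carry-in 1, and digits 0,1,2,3,4,5,6,9 already taken and all letters distinct, D+V≡S (mod 10) forces D=7. So D=7.

Answer: C=9, D=7, J=5, K=3, N=2, P=0, S=4, U=1, V=6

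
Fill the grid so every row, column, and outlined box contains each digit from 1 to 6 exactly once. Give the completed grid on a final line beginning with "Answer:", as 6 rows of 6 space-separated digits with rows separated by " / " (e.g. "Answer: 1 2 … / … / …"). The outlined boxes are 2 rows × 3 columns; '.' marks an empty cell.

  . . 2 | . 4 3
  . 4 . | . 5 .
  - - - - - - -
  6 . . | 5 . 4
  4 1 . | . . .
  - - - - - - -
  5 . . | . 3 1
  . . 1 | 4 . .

Step 1. [r6c1∈{2,3}] across col 1, 2 lands solely at r6c1 ⇒ r6c1=2.
Step 2. [r5c2∈{6}] r5c2 is down to just 6, so r5c2=6.
Step 3. [r1c4∈{1,6}] r1c4 is the only open cell in row 1 admitting 6, so r1c4=6.
Step 4. [r3c3∈{3}] r3c3 has the single candidate 3. So r3c3=3.
Step 5. [r2c4∈{1,2}] r2c4 is the only open cell in col 4 admitting 1 ⇒ r2c4=1.
Step 6. [r6c5∈{6}] nothing but 6 survives at r6c5. So r6c5=6.
Step 7. [r4c5∈{2}] r4c5 is down to just 2. So r4c5=2.
Step 8. [r2c6∈{2}] r2c6 has the single candidate 2 ⇒ r2c6=2.
Step 9. [r4c6∈{6}] r4c6's peers cover all but 6 ⇒ r4c6=6.
Step 10. [r3c5∈{1}] r3c5 has the single candidate 1 ⇒ r3c5=1.
Step 11. [r6c2∈{3}] r6c2's peers cover all but 3, so r6c2=3.
Step 12. [r6c6∈{5}] r6c6 has the single candidate 5. So r6c6=5.
Step 13. [r4c4∈{3}] r4c4's peers cover all but 3, so r4c4=3.
Step 14. [r5c4∈{2}] r5c4 is down to just 2 ⇒ r5c4=2.
Step 15. [r5c3∈{4}] r5c3's peers cover all but 4. So r5c3=4.
Step 16. [r3c2∈{2}] r3c2 has the single candidate 2. So r3c2=2.
Step 17. [r1c1∈{1}] r1c1's peers cover all but 1. So r1c1=1.
Step 18. [r2c3∈{6}] r2c3's peers cover all but 6. So r2c3=6.
Step 19. [r1c2∈{5}] only 5 remains possible at r1c2 ⇒ r1c2=5.
Step 20. [r2c1∈{3}] r2c1 has the single candidate 3. So r2c1=3.
Step 21. [r4c3∈{5}] r4c3 has the single candidate 5 ⇒ r4c3=5.

Answer: 1 5 2 6 4 3 / 3 4 6 1 5 2 / 6 2 3 5 1 4 / 4 1 5 3 2 6 / 5 6 4 2 3 1 / 2 3 1 4 6 5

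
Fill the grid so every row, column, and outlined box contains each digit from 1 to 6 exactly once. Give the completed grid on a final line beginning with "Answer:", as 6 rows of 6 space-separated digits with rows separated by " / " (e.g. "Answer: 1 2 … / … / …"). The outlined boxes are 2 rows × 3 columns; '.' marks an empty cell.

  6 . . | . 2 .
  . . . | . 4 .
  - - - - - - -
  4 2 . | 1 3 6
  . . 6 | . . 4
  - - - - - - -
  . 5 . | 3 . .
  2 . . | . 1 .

Step 1. [r1c4∈{5}] r1c4 is down to just 5 ⇒ r1c4=5.
Step 2. [r5c3∈{1,4}] in row 5, 4 fits only at r5c3 ⇒ r5c3=4.
Step 3. [r2c3∈{1,2,3,5}] across row 2, 2 lands solely at r2c3, so r2c3=2.
Step 4. [r1c3∈{1,3}] r1c3 is the only open cell in col 3 admitting 1 ⇒ r1c3=1.
Step 5. [r2c2∈{3}] r2c2's peers cover all but 3. So r2c2=3.
Step 6. [r4c1∈{1,3,5}] row 4 places 3 nowhere but r4c1, so r4c1=3.
Step 7. [r5c5∈{6}] r5c5 has the single candidate 6, so r5c5=6.
Step 8. [r6c6∈{5}] r6c6 has the single candidate 5. So r6c6=5.
Step 9. [r5c6∈{2}] r5c6 has the single candidate 2 ⇒ r5c6=2.
Step 10. [r2c6∈{1}] r2c6 has the single candidate 1 ⇒ r2c6=1.
Step 11. [r6c4∈{4}] only 4 remains possible at r6c4. So r6c4=4.
Step 12. [r2c4∈{6}] r2c4's peers cover all but 6. So r2c4=6.
Step 13. [r4c4∈{2}] r4c4's peers cover all but 2 ⇒ r4c4=2.
Step 14. [r6c3∈{3}] nothing but 3 survives at r6c3 ⇒ r6c3=3.
Step 15. [r1c6∈{3}] r1c6's peers cover all but 3. So r1c6=3.
Step 16. [r4c2∈{1}] nothing but 1 survives at r4c2, so r4c2=1.
Step 17. [r1c2∈{4}] r1c2 has the single candidate 4 ⇒ r1c2=4.
Step 18. [r6c2∈{6}] only 6 remains possible at r6c2. So r6c2=6.
Step 19. [r4c5∈{5}] nothing but 5 survives at r4c5, so r4c5=5.
Step 20. [r3c3∈{5}] r3c3's peers cover all but 5, so r3c3=5.
Step 21. [r2c1∈{5}] nothing but 5 survives at r2c1. So r2c1=5.
Step 22. [r5c1∈{1}] r5c1 is down to just 1, so r5c1=1.

Answer: 6 4 1 5 2 3 / 5 3 2 6 4 1 / 4 2 5 1 3 6 / 3 1 6 2 5 4 / 1 5 4 3 6 2 / 2 6 3 4 1 5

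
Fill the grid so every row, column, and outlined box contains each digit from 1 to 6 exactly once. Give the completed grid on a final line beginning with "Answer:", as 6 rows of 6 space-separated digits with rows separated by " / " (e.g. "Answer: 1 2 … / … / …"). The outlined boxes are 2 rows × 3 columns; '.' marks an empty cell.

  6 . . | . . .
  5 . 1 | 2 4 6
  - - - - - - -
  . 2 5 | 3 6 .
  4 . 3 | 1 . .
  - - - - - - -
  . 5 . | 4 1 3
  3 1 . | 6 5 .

Step 1. [r1c3∈{2,4}] across row 1, 2 lands solely at r1c3, so r1c3=2.
Step 2. [r4c6∈{2,5}] r4c6 is the only open cell in row 4 admitting 5 ⇒ r4c6=5.
Step 3. [r2c2∈{3}] r2c2 is down to just 3 ⇒ r2c2=3.
Step 4. [r5c3∈{6}] r5c3 has the single candidate 6 ⇒ r5c3=6.
Step 5. [r4c2∈{6}] only 6 remains possible at r4c2, so r4c2=6.
Step 6. [r3c1∈{1}] r3c1 is down to just 1, so r3c1=1.
Step 7. [r6c3∈{4}] r6c3's peers cover all but 4. So r6c3=4.
Step 8. [r1c5∈{3}] only 3 remains possible at r1c5 ⇒ r1c5=3.
Step 9. [r4c5∈{2}] r4c5 has the single candidate 2. So r4c5=2.
Step 10. [r3c6∈{4}] r3c6 is down to just 4. So r3c6=4.
Step 11. [r1c2∈{4}] r1c2 has the single candidate 4 ⇒ r1c2=4.
Step 12. [r1c6∈{1}] r1c6 is down to just 1. So r1c6=1.
Step 13. [r1c4∈{5}] r1c4 has the single candidate 5 ⇒ r1c4=5.
Step 14. [r5c1∈{2}] nothing but 2 survives at r5c1, so r5c1=2.
Step 15. [r6c6∈{2}] r6c6 is down to just 2. So r6c6=2.

Answer: 6 4 2 5 3 1 / 5 3 1 2 4 6 / 1 2 5 3 6 4 / 4 6 3 1 2 5 / 2 5 6 4 1 3 / 3 1 4 6 5 2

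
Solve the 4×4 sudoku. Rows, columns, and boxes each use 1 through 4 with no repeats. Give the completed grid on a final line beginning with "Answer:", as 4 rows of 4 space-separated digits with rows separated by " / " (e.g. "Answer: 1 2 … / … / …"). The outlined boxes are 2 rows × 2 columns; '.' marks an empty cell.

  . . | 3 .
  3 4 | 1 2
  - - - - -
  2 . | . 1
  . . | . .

Step 1. [r4c1∈{1,4}] r4c1 is the only open cell in col 1 admitting 4. So r4c1=4.
Step 2. [r4c2∈{1,3}] row 4 places 1 nowhere but r4c2, so r4c2=1.
Step 3. [r3c2∈{3}] r3c2's peers cover all but 3 ⇒ r3c2=3.
Step 4. [r1c4∈{4}] only 4 remains possible at r1c4. So r1c4=4.
Step 5. [r1c2∈{2}] r1c2's peers cover all but 2, so r1c2=2.
Step 6. [r1c1∈{1}] r1c1's peers cover all but 1. So r1c1=1.
Step 7. [r3c3∈{4}] nothing but 4 survives at r3c3 ⇒ r3c3=4.
Step 8. [r4c3∈{2}] r4c3 has the single candidate 2 ⇒ r4c3=2.
Step 9. [r4c4∈{3}] only 3 remains possible at r4c4 ⇒ r4c4=3.

Answer: 1 2 3 4 / 3 4 1 2 / 2 3 4 1 / 4 1 2 3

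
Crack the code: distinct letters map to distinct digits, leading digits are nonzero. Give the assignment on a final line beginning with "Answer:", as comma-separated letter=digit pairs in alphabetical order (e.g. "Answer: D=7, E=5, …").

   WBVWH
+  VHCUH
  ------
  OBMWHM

Step 1. [col 1: H + H ≡ M (mod 10)] M=6 is one option consistent with column 1 (H + H ≡ M (mod 10), carry-in 0) — take it, so M=6.
Step 2. [col 1: H + H ≡ M (mod 10)] no forcing yet in column 1 (carry-in 0); H=3 is free and consistent — try it ⇒ H=3.
Step 3. [O] O is the leading digit of a 6-digit sum of two 5-digit numbers; the final carry is exactly 1 ⇒ O=1.
Step 4. [col 2: W + U ≡ H (mod 10)] W=4 is one option consistent with column 2 (W + U ≡ H (mod 10), carry-in 0) — take it ⇒ W=4.
Step 5. [col 2: W + U ≡ H (mod 10)] column 2: given W=4, H=3, carry-in 0, and digits 1,3,4,6 already taken and all letters distinct, W+U≡H (mod 10) forces U=9, so U=9.
Step 6. [col 3: V + C ≡ W (mod 10)] column 3 (V + C ≡ W (mod 10), carry-in 1) doesn't pin C yet; pick C=5 and continue, so C=5.
Step 7. [col 3: V + C ≡ W (mod 10)] from column 3 (C=5, W=4, carry-in 1, digits 1,3,4,5,6,9 already taken and all letters distinct): V must equal 8. So V=8.
Step 8. [col 4: B + H ≡ M (mod 10)] in column 4 we have B+H≡M with carry-in 1; given H=3, M=6 and digits 1,3,4,5,6,8,9 already taken and all letters distinct, that pins B to 2, so B=2.

Answer: B=2, C=5, H=3, M=6, O=1, U=9, V=8, W=4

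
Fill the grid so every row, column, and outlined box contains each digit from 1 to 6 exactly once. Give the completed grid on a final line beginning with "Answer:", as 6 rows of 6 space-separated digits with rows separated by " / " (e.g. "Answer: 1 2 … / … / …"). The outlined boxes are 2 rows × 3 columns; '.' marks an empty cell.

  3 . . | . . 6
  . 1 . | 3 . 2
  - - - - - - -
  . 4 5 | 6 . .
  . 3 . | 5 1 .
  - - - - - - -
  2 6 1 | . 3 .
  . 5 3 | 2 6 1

Step 1. [r2c1∈{4,5,6}] r2c1 is the only open cell in col 1 admitting 5, so r2c1=5.
Step 2. [r2c5∈{4}] r2c5 is down to just 4, so r2c5=4.
Step 3. [r4c3∈{2,6}] 2 has one home in row 4: r4c3. So r4c3=2.
Step 4. [r5c6∈{4,5}] across row 5, 5 lands solely at r5c6. So r5c6=5.
Step 5. [r6c1∈{4}] r6c1 has the single candidate 4. So r6c1=4.
Step 6. [r3c5∈{2}] only 2 remains possible at r3c5. So r3c5=2.
Step 7. [r1c2∈{2}] only 2 remains possible at r1c2, so r1c2=2.
Step 8. [r4c1∈{6}] nothing but 6 survives at r4c1 ⇒ r4c1=6.
Step 9. [r1c5∈{5}] only 5 remains possible at r1c5. So r1c5=5.
Step 10. [r5c4∈{4}] r5c4's peers cover all but 4, so r5c4=4.
Step 11. [r1c4∈{1}] r1c4 has the single candidate 1. So r1c4=1.
Step 12. [r4c6∈{4}] r4c6 is down to just 4 ⇒ r4c6=4.
Step 13. [r1c3∈{4}] r1c3 is down to just 4 ⇒ r1c3=4.
Step 14. [r2c3∈{6}] r2c3 has the single candidate 6 ⇒ r2c3=6.
Step 15. [r3c1∈{1}] r3c1 has the single candidate 1 ⇒ r3c1=1.
Step 16. [r3c6∈{3}] only 3 remains possible at r3c6. So r3c6=3.

Answer: 3 2 4 1 5 6 / 5 1 6 3 4 2 / 1 4 5 6 2 3 / 6 3 2 5 1 4 / 2 6 1 4 3 5 / 4 5 3 2 6 1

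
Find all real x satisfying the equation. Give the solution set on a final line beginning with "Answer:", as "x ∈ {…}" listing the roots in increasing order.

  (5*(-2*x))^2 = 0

Step 1. [(5*(-2*x))^2 = 0] 0 ≥ 0, LHS is (·)² — take ±√, so sqrt: 5*(-2*x) = 0.
Step 2. [5*(-2*x) = 0] divide by the outer 5 ⇒ div: -2*x = 0.
Step 3. [-2*x = 0] -2 out front; divide by -2 ⇒ div: x = 0.

Answer: x ∈ {0}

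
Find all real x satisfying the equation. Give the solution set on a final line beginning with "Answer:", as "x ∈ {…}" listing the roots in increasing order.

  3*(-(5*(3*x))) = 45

Step 1. [3*(-(5*(3*x))) = 45] 3 out front; divide by 3. So div: -(5*(3*x)) = 15.
Step 2. [-(5*(3*x)) = 15] LHS negated; negate both sides. So neg: 5*(3*x) = -15.
Step 3. [5*(3*x) = -15] leading coefficient 5: divide by 5, so div: 3*x = -3.
Step 4. [3*x = -3] 3·(inner) — divide through by 3, so div: x = -1.

Answer: x ∈ {-1}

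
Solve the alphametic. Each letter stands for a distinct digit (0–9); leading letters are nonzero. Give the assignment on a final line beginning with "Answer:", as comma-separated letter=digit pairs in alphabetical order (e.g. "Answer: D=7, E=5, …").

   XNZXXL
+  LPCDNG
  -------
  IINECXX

Step 1. [col 1: L + G ≡ X (mod 10)] G=4 is one option consistent with column 1 (L + G ≡ X (mod 10), carry-in 0) — take it ⇒ G=4.
Step 2. [col 1: L + G ≡ X (mod 10)] L=3 is one option consistent with column 1 (L + G ≡ X (mod 10), carry-in 0) — take it, so L=3.
Step 3. [I] adding two 6-digit numbers gives at most 6+1 digits, and here it does — I is that final carry and must be 1, so I=1.
Step 4. [col 1: L + G ≡ X (mod 10)] in column 1 we have L+G≡X with carry-in 0; given L=3, G=4 and digits 1,3,4 already taken and all letters distinct, that pins X to 7, so X=7.
Step 5. [col 2: X + N ≡ X (mod 10)] column 2 reads X+N+carry(0)=X with X=7; with digits 1,3,4,7 already taken and all letters distinct, the only value for N is 0, so N=0.
Step 6. [col 3: X + D ≡ C (mod 10)] no forcing yet in column 3 (carry-in 0); C=5 is free and consistent — try it, so C=5.
Step 7. [col 3: X + D ≡ C (mod 10)] in column 3 we have X+D≡C with carry-in 0; given X=7, C=5 and digits 0,1,3,4,5,7 already taken and all letters distinct, that pins D to 8. So D=8.
Step 8. [col 4: Z + C ≡ E (mod 10)] from column 4 (C=5, carry-in 1, digits 0,1,3,4,5,7,8 already taken and all letters distinct): Z must equal 6 ⇒ Z=6.
Step 9. [col 4: Z + C ≡ E (mod 10)] from column 4 (Z=6, C=5, carry-in 1, digits 0,1,3,4,5,6,7,8 already taken and all letters distinct): E must equal 2. So E=2.
Step 10. [col 5: N + P ≡ N (mod 10)] in column 5 we have N+P≡N with carry-in 1; given N=0 and digits 0,1,2,3,4,5,6,7,8 already taken and all letters distinct, that pins P to 9. So P=9.

Answer: C=5, D=8, E=2, G=4, I=1, L=3, N=0, P=9, X=7, Z=6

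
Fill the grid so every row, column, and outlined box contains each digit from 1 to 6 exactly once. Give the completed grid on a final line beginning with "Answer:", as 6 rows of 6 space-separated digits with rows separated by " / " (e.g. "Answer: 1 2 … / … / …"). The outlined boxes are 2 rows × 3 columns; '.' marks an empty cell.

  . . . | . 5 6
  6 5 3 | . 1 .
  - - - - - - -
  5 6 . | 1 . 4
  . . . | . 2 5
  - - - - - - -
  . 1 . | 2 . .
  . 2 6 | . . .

Step 1. [r5c6∈{3}] r5c6's peers cover all but 3 ⇒ r5c6=3.
Step 2. [r5c1∈{4}] r5c1 has the single candidate 4. So r5c1=4.
Step 3. [r4c2∈{3,4}] col 2 places 3 nowhere but r4c2. So r4c2=3.
Step 4. [r2c4∈{4}] r2c4's peers cover all but 4. So r2c4=4.
Step 5. [r4c1∈{1}] nothing but 1 survives at r4c1. So r4c1=1.
Step 6. [r1c3∈{1,2,4}] 1 has one home in row 1: r1c3 ⇒ r1c3=1.
Step 7. [r4c4∈{6}] nothing but 6 survives at r4c4. So r4c4=6.
Step 8. [r1c2∈{4}] nothing but 4 survives at r1c2. So r1c2=4.
Step 9. [r6c5∈{4}] r6c5 has the single candidate 4 ⇒ r6c5=4.
Step 10. [r2c6∈{2}] r2c6's peers cover all but 2, so r2c6=2.
Step 11. [r4c3∈{4}] r4c3 has the single candidate 4, so r4c3=4.
Step 12. [r5c5∈{6}] r5c5's peers cover all but 6, so r5c5=6.
Step 13. [r6c1∈{3}] only 3 remains possible at r6c1. So r6c1=3.
Step 14. [r5c3∈{5}] nothing but 5 survives at r5c3. So r5c3=5.
Step 15. [r1c4∈{3}] r1c4 has the single candidate 3. So r1c4=3.
Step 16. [r3c5∈{3}] nothing but 3 survives at r3c5, so r3c5=3.
Step 17. [r6c4∈{5}] only 5 remains possible at r6c4, so r6c4=5.
Step 18. [r6c6∈{1}] r6c6 is down to just 1, so r6c6=1.
Step 19. [r1c1∈{2}] nothing but 2 survives at r1c1. So r1c1=2.
Step 20. [r3c3∈{2}] r3c3 is down to just 2. So r3c3=2.

Answer: 2 4 1 3 5 6 / 6 5 3 4 1 2 / 5 6 2 1 3 4 / 1 3 4 6 2 5 / 4 1 5 2 6 3 / 3 2 6 5 4 1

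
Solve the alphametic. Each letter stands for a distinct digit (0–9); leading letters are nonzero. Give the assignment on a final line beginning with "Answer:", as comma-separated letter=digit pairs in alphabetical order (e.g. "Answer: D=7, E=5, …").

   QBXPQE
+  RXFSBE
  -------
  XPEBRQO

Step 1. [col 1: E + E ≡ O (mod 10)] column 1 (E + E ≡ O (mod 10), carry-in 0) doesn't pin E yet; pick E=2 and continue, so E=2.
Step 2. [X] the sum has 7 digits but both addends have 6; that extra leading digit X is the final carry, namely 1, so X=1.
Step 3. [col 1: E + E ≡ O (mod 10)] column 1: given E=2, carry-in 0, and digits 1,2 already taken and all letters distinct, E+E≡O (mod 10) forces O=4. So O=4.
Step 4. [col 2: Q + B ≡ Q (mod 10)] column 2 reads Q+B+carry(0)=Q with nothing yet; with digits 1,2,4 already taken and all letters distinct, the only value for B is 0 ⇒ B=0.
Step 5. [col 2: Q + B ≡ Q (mod 10)] no forcing yet in column 2 (carry-in 0); Q=7 is free and consistent — try it. So Q=7.
Step 6. [col 3: P + S ≡ R (mod 10)] several values work for R in column 3 (P + S ≡ R (mod 10), carry-in 0); try R=8 ⇒ R=8.
Step 7. [col 3: P + S ≡ R (mod 10)] P=5 is one option consistent with column 3 (P + S ≡ R (mod 10), carry-in 0) — take it. So P=5.
Step 8. [col 3: P + S ≡ R (mod 10)] column 3: given P=5, R=8, carry-in 0, and digits 0,1,2,4,5,7,8 already taken and all letters distinct, P+S≡R (mod 10) forces S=3 ⇒ S=3.
Step 9. [col 4: X + F ≡ B (mod 10)] from column 4 (X=1, B=0, carry-in 0, digits 0,1,2,3,4,5,7,8 already taken and all letters distinct): F must equal 9 ⇒ F=9.

Answer: B=0, E=2, F=9, O=4, P=5, Q=7, R=8, S=3, X=1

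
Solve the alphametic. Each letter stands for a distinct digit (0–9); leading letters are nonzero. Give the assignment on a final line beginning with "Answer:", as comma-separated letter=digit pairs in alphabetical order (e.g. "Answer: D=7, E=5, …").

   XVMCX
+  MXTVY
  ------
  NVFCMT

Step 1. [col 1: X + Y ≡ T (mod 10)] Y=5 is one option consistent with column 1 (X + Y ≡ T (mod 10), carry-in 0) — take it. So Y=5.
Step 2. [N] the sum has 6 digits but both addends have 5; that extra leading digit N is the final carry, namely 1 ⇒ N=1.
Step 3. [col 1: X + Y ≡ T (mod 10)] column 1 (X + Y ≡ T (mod 10), carry-in 0) doesn't pin X yet; pick X=3 and continue ⇒ X=3.
Step 4. [col 1: X + Y ≡ T (mod 10)] in column 1 we have X+Y≡T with carry-in 0; given X=3, Y=5 and digits 1,3,5 already taken and all letters distinct, that pins T to 8 ⇒ T=8.
Step 5. [col 2: C + V ≡ M (mod 10)] no forcing yet in column 2 (carry-in 0); C=7 is free and consistent — try it ⇒ C=7.
Step 6. [col 2: C + V ≡ M (mod 10)] column 2 (C + V ≡ M (mod 10), carry-in 0) doesn't pin V yet; pick V=2 and continue. So V=2.
Step 7. [col 2: C + V ≡ M (mod 10)] column 2: given C=7, V=2, carry-in 0, and digits 1,2,3,5,7,8 already taken and all letters distinct, C+V≡M (mod 10) forces M=9, so M=9.
Step 8. [col 4: V + X ≡ F (mod 10)] from column 4 (V=2, X=3, carry-in 1, digits 1,2,3,5,7,8,9 already taken and all letters distinct): F must equal 6, so F=6.

Answer: C=7, F=6, M=9, N=1, T=8, V=2, X=3, Y=5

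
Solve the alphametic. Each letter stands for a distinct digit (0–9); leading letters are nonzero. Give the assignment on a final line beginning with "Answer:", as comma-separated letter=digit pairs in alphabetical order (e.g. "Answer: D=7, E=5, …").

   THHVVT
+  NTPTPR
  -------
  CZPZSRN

Step 1. [col 1: T + R ≡ N (mod 10)] no forcing yet in column 1 (carry-in 0); T=7 is free and consistent — try it. So T=7.
Step 2. [col 1: T + R ≡ N (mod 10)] N=6 is one option consistent with column 1 (T + R ≡ N (mod 10), carry-in 0) — take it ⇒ N=6.
Step 3. [C] the sum has 7 digits but both addends have 6; that extra leading digit C is the final carry, namely 1, so C=1.
Step 4. [col 1: T + R ≡ N (mod 10)] from column 1 (T=7, N=6, carry-in 0, digits 1,6,7 already taken and all letters distinct): R must equal 9 ⇒ R=9.
Step 5. [col 2: V + P ≡ R (mod 10)] column 2 (V + P ≡ R (mod 10), carry-in 1) doesn't pin P yet; pick P=0 and continue, so P=0.
Step 6. [col 2: V + P ≡ R (mod 10)] in column 2 we have V+P≡R with carry-in 1; given P=0, R=9 and digits 0,1,6,7,9 already taken and all letters distinct, that pins V to 8, so V=8.
Step 7. [col 3: V + T ≡ S (mod 10)] column 3: given V=8, T=7, carry-in 0, and digits 0,1,6,7,8,9 already taken and all letters distinct, V+T≡S (mod 10) forces S=5. So S=5.
Step 8. [col 4: H + P ≡ Z (mod 10)] column 4 (H + P ≡ Z (mod 10), carry-in 1) doesn't pin Z yet; pick Z=4 and continue, so Z=4.
Step 9. [col 4: H + P ≡ Z (mod 10)] from column 4 (P=0, Z=4, carry-in 1, digits 0,1,4,5,6,7,8,9 already taken and all letters distinct): H must equal 3. So H=3.

Answer: C=1, H=3, N=6, P=0, R=9, S=5, T=7, V=8, Z=4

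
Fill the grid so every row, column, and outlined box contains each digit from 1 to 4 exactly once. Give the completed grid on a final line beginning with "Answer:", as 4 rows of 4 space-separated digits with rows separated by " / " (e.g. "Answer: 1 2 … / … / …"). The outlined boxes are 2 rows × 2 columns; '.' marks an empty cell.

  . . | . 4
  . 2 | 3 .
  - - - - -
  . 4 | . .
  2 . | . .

Step 1. [r2c4∈{1}] only 1 remains possible at r2c4, so r2c4=1.
Step 2. [r3c4∈{2,3}] r3c4 is the only open cell in col 4 admitting 2 ⇒ r3c4=2.
Step 3. [r3c1∈{1,3}] r3c1 is the only open cell in row 3 admitting 3 ⇒ r3c1=3.
Step 4. [r4c2∈{1}] nothing but 1 survives at r4c2, so r4c2=1.
Step 5. [r1c2∈{3}] r1c2 has the single candidate 3 ⇒ r1c2=3.
Step 6. [r4c3∈{4}] r4c3 is down to just 4. So r4c3=4.
Step 7. [r3c3∈{1}] r3c3's peers cover all but 1 ⇒ r3c3=1.
Step 8. [r2c1∈{4}] only 4 remains possible at r2c1, so r2c1=4.
Step 9. [r1c1∈{1}] r1c1's peers cover all but 1, so r1c1=1.
Step 10. [r1c3∈{2}] nothing but 2 survives at r1c3, so r1c3=2.
Step 11. [r4c4∈{3}] nothing but 3 survives at r4c4 ⇒ r4c4=3.

Answer: 1 3 2 4 / 4 2 3 1 / 3 4 1 2 / 2 1 4 3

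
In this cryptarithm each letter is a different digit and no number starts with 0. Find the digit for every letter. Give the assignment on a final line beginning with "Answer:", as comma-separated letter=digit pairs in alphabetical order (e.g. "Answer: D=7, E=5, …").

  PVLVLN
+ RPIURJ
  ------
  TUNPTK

Step 1. [col 1: N + J ≡ K (mod 10)] K=0 is one option consistent with column 1 (N + J ≡ K (mod 10), carry-in 0) — take it ⇒ K=0.
Step 2. [col 1: N + J ≡ K (mod 10)] J=1 is one option consistent with column 1 (N + J ≡ K (mod 10), carry-in 0) — take it ⇒ J=1.
Step 3. [col 1: N + J ≡ K (mod 10)] column 1: given J=1, K=0, carry-in 0, and digits 0,1 already taken and all letters distinct, N+J≡K (mod 10) forces N=9, so N=9.
Step 4. [col 2: L + R ≡ T (mod 10)] no forcing yet in column 2 (carry-in 1); L=2 is free and consistent — try it, so L=2.
Step 5. [col 2: L + R ≡ T (mod 10)] several values work for R in column 2 (L + R ≡ T (mod 10), carry-in 1); try R=4 ⇒ R=4.
Step 6. [col 2: L + R ≡ T (mod 10)] from column 2 (L=2, R=4, carry-in 1, digits 0,1,2,4,9 already taken and all letters distinct): T must equal 7 ⇒ T=7.
Step 7. [col 3: V + U ≡ P (mod 10)] no forcing yet in column 3 (carry-in 0); P=3 is free and consistent — try it, so P=3.
Step 8. [col 3: V + U ≡ P (mod 10)] column 3 (V + U ≡ P (mod 10), carry-in 0) doesn't pin U yet; pick U=8 and continue, so U=8.
Step 9. [col 3: V + U ≡ P (mod 10)] in column 3 we have V+U≡P with carry-in 0; given U=8, P=3 and digits 0,1,2,3,4,7,8,9 already taken and all letters distinct, that pins V to 5 ⇒ V=5.
Step 10. [col 4: L + I ≡ N (mod 10)] column 4 reads L+I+carry(1)=N with L=2, N=9; with digits 0,1,2,3,4,5,7,8,9 already taken and all letters distinct, the only value for I is 6 ⇒ I=6.

Answer: I=6, J=1, K=0, L=2, N=9, P=3, R=4, T=7, U=8, V=5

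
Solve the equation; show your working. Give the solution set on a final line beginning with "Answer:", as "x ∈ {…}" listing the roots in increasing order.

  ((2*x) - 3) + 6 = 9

Step 1. [((2*x) - 3) + 6 = 9] peel the +6: subtract 6 from each side. So sub: (2*x) - 3 = 3.
Step 2. [(2*x) - 3 = 3] 3 comes off first (add 3) ⇒ sub: 2*x = 6.
Step 3. [2*x = 6] 2 out front; divide by 2, so div: x = 3.

Answer: x ∈ {3}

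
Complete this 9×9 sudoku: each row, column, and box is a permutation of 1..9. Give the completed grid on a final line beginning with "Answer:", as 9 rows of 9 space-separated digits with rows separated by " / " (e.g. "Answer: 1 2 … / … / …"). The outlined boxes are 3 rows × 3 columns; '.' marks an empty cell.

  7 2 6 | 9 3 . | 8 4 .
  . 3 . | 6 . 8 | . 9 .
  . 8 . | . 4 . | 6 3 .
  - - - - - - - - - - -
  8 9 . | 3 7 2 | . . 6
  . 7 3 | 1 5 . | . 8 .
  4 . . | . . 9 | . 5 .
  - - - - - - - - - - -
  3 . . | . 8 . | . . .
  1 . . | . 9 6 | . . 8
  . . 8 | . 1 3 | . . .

Step 1. [r2c1∈{5}] r2c1 is down to just 5. So r2c1=5.
Step 2. [r4c7∈{1,4}] in row 4, 4 fits only at r4c7 ⇒ r4c7=4.
Step 3. [r6c2∈{1,6}] 1 has one home in col 2: r6c2 ⇒ r6c2=1.
Step 4. [r6c3∈{2}] r6c3 is down to just 2 ⇒ r6c3=2.
Step 5. [r9c1∈{2,6,9}] across col 1, 2 lands solely at r9c1, so r9c1=2.
Step 6. [r7c3∈{4,5,7,9}] 9 has one home in box 7: r7c3. So r7c3=9.
Step 7. [r8c3∈{4,5,7}] 7 has one home in col 3: r8c3 ⇒ r8c3=7.
Step 8. [r8c8∈{2}] r8c8 is down to just 2, so r8c8=2.
Step 9. [r7c4∈{2,4,5,7}] 2 has one home in row 7: r7c4 ⇒ r7c4=2.
Step 10. [r3c9∈{1,2,5,7}] 2 has one home in row 3: r3c9 ⇒ r3c9=2.
Step 11. [r1c9∈{1,5}] r1c9 is the only open cell in box 3 admitting 5, so r1c9=5.
Step 12. [r8c7∈{3,5}] across row 8, 3 lands solely at r8c7 ⇒ r8c7=3.
Step 13. [r6c7∈{7}] r6c7 is down to just 7, so r6c7=7.
Step 14. [r2c9∈{1,7}] 7 has one home in row 2: r2c9, so r2c9=7.
Step 15. [r7c9∈{1,4}] 1 has one home in col 9: r7c9, so r7c9=1.
Step 16. [r9c9∈{4,9}] across col 9, 4 lands solely at r9c9 ⇒ r9c9=4.
Step 17. [r7c7∈{5}] nothing but 5 survives at r7c7 ⇒ r7c7=5.
Step 18. [r8c4∈{4,5}] 4 has one home in col 4: r8c4 ⇒ r8c4=4.
Step 19. [r9c4∈{5,7}] box 8 places 5 nowhere but r9c4, so r9c4=5.
Step 20. [r3c3∈{1}] r3c3 has the single candidate 1 ⇒ r3c3=1.
Step 21. [r9c8∈{6,7}] 7 has one home in row 9: r9c8 ⇒ r9c8=7.
Step 22. [r9c7∈{9}] r9c7 is down to just 9 ⇒ r9c7=9.
Step 23. [r7c6∈{7}] r7c6 has the single candidate 7 ⇒ r7c6=7.
Step 24. [r7c8∈{6}] r7c8's peers cover all but 6. So r7c8=6.
Step 25. [r5c1∈{6}] only 6 remains possible at r5c1, so r5c1=6.
Step 26. [r3c6∈{5}] only 5 remains possible at r3c6, so r3c6=5.
Step 27. [r6c5∈{6}] r6c5's peers cover all but 6, so r6c5=6.
Step 28. [r3c1∈{9}] only 9 remains possible at r3c1 ⇒ r3c1=9.
Step 29. [r5c7∈{2}] r5c7 has the single candidate 2, so r5c7=2.
Step 30. [r6c9∈{3}] r6c9 has the single candidate 3. So r6c9=3.
Step 31. [r5c9∈{9}] only 9 remains possible at r5c9, so r5c9=9.
Step 32. [r2c5∈{2}] r2c5's peers cover all but 2. So r2c5=2.
Step 33. [r4c8∈{1}] only 1 remains possible at r4c8. So r4c8=1.
Step 34. [r1c6∈{1}] nothing but 1 survives at r1c6, so r1c6=1.
Step 35. [r8c2∈{5}] r8c2 is down to just 5 ⇒ r8c2=5.
Step 36. [r7c2∈{4}] r7c2 is down to just 4 ⇒ r7c2=4.
Step 37. [r4c3∈{5}] r4c3 is down to just 5. So r4c3=5.
Step 38. [r5c6∈{4}] r5c6 is down to just 4 ⇒ r5c6=4.
Step 39. [r2c3∈{4}] r2c3 has the single candidate 4. So r2c3=4.
Step 40. [r3c4∈{7}] r3c4 is down to just 7, so r3c4=7.
Step 41. [r2c7∈{1}] nothing but 1 survives at r2c7, so r2c7=1.
Step 42. [r6c4∈{8}] nothing but 8 survives at r6c4. So r6c4=8.
Step 43. [r9c2∈{6}] nothing but 6 survives at r9c2. So r9c2=6.

Answer: 7 2 6 9 3 1 8 4 5 / 5 3 4 6 2 8 1 9 7 / 9 8 1 7 4 5 6 3 2 / 8 9 5 3 7 2 4 1 6 / 6 7 3 1 5 4 2 8 9 / 4 1 2 8 6 9 7 5 3 / 3 4 9 2 8 7 5 6 1 / 1 5 7 4 9 6 3 2 8 / 2 6 8 5 1 3 9 7 4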